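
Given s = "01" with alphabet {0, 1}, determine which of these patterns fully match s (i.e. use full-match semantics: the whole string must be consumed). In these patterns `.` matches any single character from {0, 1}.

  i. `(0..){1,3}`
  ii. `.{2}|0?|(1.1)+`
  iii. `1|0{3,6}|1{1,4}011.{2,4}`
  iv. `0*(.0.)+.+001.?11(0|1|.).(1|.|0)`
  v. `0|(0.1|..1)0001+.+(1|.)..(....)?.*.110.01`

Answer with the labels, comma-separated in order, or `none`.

i → no match
ii → match
iii → no match
iv → no match
v → no match

ii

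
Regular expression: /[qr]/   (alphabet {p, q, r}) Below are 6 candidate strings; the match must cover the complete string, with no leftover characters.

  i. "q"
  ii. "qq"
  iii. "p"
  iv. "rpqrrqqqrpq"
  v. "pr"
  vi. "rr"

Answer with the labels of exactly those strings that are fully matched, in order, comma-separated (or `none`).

i → match
ii → no match
iii → no match
iv → no match
v → no match
vi → no match

i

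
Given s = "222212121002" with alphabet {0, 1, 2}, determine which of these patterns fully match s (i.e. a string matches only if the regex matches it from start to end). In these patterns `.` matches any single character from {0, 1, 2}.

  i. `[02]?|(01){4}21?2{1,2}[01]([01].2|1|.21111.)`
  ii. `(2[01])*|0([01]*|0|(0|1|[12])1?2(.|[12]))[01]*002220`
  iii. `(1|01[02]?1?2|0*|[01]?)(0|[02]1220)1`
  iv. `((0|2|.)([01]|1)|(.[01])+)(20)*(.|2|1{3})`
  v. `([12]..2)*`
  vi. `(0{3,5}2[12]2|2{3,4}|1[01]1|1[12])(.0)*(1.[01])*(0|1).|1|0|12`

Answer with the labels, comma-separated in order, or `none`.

i → no match
ii → no match
iii → no match — must end with "1"
iv → no match
v → match
vi → no match

v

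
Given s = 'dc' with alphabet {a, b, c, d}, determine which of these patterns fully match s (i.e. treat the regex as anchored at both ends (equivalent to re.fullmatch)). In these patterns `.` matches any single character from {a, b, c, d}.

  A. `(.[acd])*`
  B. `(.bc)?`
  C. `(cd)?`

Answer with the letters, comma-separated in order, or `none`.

A

A → match
B → no match
C → no match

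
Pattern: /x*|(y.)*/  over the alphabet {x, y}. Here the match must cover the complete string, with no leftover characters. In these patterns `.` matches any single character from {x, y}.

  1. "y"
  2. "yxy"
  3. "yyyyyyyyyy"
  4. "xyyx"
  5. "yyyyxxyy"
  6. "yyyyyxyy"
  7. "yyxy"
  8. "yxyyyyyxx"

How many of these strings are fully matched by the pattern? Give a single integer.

1 → no match
2 → no match
3 → match
4 → no match
5 → no match
6 → match
7 → no match
8 → no match
Total matched: 2

2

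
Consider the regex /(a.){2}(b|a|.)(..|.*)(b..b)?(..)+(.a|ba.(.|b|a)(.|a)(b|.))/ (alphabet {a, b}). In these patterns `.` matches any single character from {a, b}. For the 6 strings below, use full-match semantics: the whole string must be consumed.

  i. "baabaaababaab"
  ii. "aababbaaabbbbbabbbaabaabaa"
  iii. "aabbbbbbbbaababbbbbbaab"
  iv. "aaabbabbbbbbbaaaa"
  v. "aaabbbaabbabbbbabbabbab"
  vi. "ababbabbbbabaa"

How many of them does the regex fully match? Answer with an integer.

i → no match — must start with "a"
ii → no match
iii → no match
iv → match
v → match
vi → match
Total matched: 3

3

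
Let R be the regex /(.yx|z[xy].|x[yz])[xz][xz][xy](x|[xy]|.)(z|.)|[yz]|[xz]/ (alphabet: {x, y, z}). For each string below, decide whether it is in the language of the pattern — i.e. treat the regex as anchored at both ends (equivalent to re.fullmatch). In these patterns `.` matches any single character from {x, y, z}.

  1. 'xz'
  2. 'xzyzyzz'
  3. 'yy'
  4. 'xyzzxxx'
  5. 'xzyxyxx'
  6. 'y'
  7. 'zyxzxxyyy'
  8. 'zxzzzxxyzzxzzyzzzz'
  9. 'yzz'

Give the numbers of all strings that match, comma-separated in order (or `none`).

4, 6

1 → no match
2 → no match
3 → no match
4 → match
5 → no match
6 → match
7 → no match
8 → no match
9 → no match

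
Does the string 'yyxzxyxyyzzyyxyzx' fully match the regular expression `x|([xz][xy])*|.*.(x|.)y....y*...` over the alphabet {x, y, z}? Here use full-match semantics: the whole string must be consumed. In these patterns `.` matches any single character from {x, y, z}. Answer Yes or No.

No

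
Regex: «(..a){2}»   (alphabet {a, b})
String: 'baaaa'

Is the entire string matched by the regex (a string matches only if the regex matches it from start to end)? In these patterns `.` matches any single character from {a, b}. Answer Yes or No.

No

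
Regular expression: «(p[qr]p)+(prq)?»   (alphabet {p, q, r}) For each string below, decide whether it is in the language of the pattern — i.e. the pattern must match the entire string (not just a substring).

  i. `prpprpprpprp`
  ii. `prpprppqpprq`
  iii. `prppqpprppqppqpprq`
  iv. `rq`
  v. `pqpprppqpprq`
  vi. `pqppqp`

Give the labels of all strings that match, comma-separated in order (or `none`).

i, ii, iii, v, vi

i → match
ii → match
iii → match
iv → no match — must start with `p`
v → match
vi → match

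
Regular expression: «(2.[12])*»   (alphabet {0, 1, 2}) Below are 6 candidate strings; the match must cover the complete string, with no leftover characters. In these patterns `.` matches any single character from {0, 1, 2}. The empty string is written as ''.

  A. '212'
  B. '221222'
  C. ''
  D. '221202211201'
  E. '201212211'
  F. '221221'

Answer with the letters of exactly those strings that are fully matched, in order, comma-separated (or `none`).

A, B, C, D, E, F

A → match
B → match
C → match
D → match
E → match
F → match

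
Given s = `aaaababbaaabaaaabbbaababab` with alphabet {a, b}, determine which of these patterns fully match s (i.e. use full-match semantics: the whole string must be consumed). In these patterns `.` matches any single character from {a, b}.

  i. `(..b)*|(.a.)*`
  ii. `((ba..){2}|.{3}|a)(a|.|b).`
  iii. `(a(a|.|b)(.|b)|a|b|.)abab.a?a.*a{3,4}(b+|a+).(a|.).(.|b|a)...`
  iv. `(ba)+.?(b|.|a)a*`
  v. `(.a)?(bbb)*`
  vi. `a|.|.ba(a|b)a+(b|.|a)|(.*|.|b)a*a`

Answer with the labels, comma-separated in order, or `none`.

i → no match
ii → no match
iii → match
iv → no match — must start with `ba`
v → no match
vi → no match

iii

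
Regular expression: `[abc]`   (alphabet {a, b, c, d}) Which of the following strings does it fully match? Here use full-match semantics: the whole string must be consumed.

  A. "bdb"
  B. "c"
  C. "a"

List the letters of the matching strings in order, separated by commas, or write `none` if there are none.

A. "bdb" → no match
B. "c" → match
C. "a" → match

B, C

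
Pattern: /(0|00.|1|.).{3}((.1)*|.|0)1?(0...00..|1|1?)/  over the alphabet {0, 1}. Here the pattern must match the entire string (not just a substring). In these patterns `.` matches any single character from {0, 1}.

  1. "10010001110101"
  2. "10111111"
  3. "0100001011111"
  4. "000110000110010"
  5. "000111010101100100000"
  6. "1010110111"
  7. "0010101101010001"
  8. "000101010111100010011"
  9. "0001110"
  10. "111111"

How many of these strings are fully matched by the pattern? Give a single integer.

8

1 → no match
2 → match
3 → no match
4 → match
5 → match
6 → match
7 → match
8 → match
9 → match
10 → match
Total matched: 8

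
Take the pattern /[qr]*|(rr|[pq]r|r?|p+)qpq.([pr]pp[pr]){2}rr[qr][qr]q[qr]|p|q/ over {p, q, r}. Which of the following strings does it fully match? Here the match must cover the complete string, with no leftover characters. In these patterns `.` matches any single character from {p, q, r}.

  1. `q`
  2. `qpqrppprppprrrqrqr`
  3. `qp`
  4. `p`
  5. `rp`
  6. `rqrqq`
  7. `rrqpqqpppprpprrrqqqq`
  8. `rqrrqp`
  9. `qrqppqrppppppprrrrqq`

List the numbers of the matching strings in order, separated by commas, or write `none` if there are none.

1. `q` → match
2 → match
3. `qp` → no match
4. `p` → match
5. `rp` → no match
6. `rqrqq` → match
7 → match
8. `rqrrqp` → no match
9 → no match

1, 2, 4, 6, 7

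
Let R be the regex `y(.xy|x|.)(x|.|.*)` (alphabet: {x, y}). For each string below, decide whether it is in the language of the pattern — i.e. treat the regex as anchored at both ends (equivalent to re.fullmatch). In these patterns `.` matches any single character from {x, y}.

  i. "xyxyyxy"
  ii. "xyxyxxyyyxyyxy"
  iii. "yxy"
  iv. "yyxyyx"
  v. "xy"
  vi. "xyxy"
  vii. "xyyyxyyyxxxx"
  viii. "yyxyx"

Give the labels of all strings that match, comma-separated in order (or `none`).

iii, iv, viii

i. "xyxyyxy" → no match — must start with "y"
ii → no match — must start with "y"
iii. "yxy" → match
iv. "yyxyyx" → match
v. "xy" → no match — must start with "y"
vi. "xyxy" → no match — must start with "y"
vii. "xyyyxyyyxxxx" → no match — must start with "y"
viii. "yyxyx" → match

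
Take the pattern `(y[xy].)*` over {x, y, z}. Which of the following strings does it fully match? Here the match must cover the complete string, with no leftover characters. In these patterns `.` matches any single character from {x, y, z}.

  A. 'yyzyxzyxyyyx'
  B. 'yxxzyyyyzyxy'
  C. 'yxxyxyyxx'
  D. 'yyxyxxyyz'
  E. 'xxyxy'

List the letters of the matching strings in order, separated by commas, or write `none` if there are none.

A, C, D

A → match
B → no match
C → match
D → match
E → no match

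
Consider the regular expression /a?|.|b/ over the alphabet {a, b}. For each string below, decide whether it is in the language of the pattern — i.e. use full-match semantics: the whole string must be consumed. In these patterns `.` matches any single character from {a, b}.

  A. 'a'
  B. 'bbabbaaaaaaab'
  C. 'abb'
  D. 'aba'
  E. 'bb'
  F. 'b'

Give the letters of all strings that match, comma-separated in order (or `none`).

A → match
B → no match
C → no match
D → no match
E → no match
F → match

A, F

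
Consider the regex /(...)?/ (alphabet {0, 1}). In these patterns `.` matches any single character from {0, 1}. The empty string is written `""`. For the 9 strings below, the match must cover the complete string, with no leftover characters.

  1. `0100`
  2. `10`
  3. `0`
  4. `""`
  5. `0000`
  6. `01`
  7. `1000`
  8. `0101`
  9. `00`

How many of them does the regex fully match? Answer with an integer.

1 → no match
2 → no match
3 → no match
4 → match
5 → no match
6 → no match
7 → no match
8 → no match
9 → no match
Total matched: 1

1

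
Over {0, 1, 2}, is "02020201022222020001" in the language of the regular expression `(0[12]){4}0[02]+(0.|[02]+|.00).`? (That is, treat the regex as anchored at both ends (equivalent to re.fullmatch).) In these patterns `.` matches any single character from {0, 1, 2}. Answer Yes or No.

Yes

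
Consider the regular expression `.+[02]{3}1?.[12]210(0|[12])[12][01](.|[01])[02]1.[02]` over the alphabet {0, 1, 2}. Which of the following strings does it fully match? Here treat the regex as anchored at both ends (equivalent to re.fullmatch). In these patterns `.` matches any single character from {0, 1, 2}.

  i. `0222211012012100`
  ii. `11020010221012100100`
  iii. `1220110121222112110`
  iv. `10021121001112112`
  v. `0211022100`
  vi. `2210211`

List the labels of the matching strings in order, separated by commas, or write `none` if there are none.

i → no match
ii → match
iii → no match
iv → match
v. `0211022100` → no match
vi. `2210211` → no match

ii, iv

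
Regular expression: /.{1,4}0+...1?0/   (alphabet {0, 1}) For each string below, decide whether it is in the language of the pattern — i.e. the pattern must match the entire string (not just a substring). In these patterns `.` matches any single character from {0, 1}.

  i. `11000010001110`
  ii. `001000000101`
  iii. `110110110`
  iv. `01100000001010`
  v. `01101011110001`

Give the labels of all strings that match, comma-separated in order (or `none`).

i → no match
ii → no match — must end with `0`
iii → no match
iv → match
v → no match — must end with `0`

iv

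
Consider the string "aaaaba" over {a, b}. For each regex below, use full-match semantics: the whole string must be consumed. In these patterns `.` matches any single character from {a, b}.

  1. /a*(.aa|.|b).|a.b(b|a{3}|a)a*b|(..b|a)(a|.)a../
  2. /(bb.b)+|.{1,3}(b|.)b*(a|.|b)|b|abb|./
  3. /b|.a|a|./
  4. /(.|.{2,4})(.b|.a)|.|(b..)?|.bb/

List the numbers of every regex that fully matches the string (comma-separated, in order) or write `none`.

1 → match
2 → match
3 → no match
4 → match

1, 2, 4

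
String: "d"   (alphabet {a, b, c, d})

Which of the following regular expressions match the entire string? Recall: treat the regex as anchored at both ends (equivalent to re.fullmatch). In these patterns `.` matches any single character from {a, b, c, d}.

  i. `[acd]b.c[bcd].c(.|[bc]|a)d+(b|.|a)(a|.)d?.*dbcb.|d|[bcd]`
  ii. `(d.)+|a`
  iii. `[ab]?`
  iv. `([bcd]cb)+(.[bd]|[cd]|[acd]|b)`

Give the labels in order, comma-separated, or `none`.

i

i → match
ii → no match
iii → no match
iv → no match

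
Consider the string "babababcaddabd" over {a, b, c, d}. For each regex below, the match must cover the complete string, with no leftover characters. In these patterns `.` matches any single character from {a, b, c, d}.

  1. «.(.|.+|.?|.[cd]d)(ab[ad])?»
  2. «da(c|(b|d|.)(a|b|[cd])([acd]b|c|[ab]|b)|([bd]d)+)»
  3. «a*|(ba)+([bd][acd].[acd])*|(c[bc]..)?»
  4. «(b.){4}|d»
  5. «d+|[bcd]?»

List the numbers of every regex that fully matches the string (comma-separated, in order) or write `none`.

1, 3

1 → match
2 → no match — must start with "da"
3 → match
4 → no match
5 → no match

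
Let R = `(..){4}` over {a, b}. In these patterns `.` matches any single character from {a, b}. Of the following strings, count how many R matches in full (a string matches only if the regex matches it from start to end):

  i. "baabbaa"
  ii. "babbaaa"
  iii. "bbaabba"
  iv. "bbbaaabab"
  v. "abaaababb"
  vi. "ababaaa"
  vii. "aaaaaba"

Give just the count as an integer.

0

i. "baabbaa" → no match
ii. "babbaaa" → no match
iii. "bbaabba" → no match
iv. "bbbaaabab" → no match
v. "abaaababb" → no match
vi. "ababaaa" → no match
vii. "aaaaaba" → no match
Total matched: 0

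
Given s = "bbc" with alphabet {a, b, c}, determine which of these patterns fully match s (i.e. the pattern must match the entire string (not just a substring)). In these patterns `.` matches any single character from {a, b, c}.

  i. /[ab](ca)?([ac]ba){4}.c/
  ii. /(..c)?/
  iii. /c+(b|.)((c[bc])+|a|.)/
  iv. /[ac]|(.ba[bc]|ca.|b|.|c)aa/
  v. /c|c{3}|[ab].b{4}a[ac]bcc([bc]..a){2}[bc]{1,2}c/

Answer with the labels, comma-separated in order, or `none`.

i → no match
ii → match
iii → no match — must start with "c"
iv → no match
v → no match

ii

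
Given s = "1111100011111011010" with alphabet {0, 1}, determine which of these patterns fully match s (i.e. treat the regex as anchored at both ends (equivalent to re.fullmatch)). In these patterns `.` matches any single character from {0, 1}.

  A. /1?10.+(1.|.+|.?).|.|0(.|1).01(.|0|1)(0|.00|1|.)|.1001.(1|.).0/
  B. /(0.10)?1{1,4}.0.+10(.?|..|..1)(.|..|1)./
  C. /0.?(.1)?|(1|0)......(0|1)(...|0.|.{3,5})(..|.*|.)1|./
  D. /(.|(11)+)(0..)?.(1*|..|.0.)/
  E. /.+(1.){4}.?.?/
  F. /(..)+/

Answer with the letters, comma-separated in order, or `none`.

A → no match
B → match
C → no match
D → no match
E → no match
F → no match

B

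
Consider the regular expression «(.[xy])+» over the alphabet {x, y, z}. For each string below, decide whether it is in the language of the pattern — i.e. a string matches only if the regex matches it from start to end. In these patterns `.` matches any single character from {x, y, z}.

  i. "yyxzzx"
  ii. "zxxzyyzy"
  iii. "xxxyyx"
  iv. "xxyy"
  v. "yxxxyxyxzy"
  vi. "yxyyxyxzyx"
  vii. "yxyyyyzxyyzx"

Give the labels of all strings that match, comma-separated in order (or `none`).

iii, iv, v, vii

i → no match
ii → no match
iii → match
iv → match
v → match
vi → no match
vii → match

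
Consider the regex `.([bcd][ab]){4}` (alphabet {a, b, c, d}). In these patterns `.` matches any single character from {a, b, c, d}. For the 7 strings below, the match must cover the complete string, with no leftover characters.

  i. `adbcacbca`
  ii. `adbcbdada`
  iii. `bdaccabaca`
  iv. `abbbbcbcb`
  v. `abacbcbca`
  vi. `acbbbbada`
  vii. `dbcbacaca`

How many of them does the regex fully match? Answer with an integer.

i → match
ii → match
iii → no match
iv → match
v → match
vi → match
vii → no match
Total matched: 5

5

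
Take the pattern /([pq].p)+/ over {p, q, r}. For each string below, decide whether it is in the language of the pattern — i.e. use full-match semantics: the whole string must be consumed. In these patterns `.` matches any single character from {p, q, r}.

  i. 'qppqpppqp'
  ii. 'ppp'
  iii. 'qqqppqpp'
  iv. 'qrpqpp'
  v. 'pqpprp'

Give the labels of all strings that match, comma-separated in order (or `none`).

i, ii, iv, v

i → match
ii → match
iii → no match
iv → match
v → match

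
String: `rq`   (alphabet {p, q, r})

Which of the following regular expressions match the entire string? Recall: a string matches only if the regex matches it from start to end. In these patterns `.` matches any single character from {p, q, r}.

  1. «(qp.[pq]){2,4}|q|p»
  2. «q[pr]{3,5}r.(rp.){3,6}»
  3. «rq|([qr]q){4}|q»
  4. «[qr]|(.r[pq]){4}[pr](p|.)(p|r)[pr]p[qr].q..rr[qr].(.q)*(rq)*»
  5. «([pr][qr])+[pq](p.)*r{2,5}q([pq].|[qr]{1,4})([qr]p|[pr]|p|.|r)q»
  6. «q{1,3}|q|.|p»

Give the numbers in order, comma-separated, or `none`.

1 → no match
2 → no match — must start with `q`
3 → match
4 → no match
5 → no match
6 → no match

3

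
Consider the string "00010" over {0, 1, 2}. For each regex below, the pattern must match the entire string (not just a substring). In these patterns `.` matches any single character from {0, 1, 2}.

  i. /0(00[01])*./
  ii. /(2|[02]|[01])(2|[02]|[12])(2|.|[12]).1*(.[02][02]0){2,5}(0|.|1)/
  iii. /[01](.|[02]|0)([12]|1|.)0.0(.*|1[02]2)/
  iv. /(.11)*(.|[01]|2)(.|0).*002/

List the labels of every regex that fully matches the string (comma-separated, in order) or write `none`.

i → match
ii → no match
iii → no match
iv → no match — must end with "002"

i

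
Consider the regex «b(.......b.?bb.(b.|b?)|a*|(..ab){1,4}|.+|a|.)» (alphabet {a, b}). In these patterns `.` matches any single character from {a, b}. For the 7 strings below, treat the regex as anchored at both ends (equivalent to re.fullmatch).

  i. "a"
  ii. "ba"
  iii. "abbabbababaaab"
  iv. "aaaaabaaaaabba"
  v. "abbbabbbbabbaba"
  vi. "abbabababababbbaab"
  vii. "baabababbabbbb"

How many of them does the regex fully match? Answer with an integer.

i → no match — must start with "b"
ii → match
iii → no match — must start with "b"
iv → no match — must start with "b"
v → no match — must start with "b"
vi → no match — must start with "b"
vii → match
Total matched: 2

2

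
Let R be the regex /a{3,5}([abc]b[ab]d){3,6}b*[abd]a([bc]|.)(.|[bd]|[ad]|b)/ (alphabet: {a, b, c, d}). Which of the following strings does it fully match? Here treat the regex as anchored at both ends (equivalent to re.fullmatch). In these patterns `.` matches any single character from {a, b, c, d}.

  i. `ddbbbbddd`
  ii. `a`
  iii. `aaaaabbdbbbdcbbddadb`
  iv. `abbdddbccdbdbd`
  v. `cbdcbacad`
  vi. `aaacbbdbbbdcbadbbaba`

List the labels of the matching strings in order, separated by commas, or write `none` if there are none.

iii, vi

i → no match — must start with `a`
ii → no match
iii → match
iv → no match
v → no match — must start with `a`
vi → match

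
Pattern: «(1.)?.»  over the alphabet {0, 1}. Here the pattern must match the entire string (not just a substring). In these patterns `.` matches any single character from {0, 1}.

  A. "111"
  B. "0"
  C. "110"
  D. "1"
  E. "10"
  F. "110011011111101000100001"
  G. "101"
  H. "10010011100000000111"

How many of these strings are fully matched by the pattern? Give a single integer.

5

A. "111" → match
B. "0" → match
C. "110" → match
D. "1" → match
E. "10" → no match
F → no match
G. "101" → match
H → no match
Total matched: 5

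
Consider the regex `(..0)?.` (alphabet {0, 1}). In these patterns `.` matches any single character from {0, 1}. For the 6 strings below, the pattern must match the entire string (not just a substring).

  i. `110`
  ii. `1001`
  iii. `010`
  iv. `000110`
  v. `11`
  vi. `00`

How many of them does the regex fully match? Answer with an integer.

1

i → no match
ii → match
iii → no match
iv → no match
v → no match
vi → no match
Total matched: 1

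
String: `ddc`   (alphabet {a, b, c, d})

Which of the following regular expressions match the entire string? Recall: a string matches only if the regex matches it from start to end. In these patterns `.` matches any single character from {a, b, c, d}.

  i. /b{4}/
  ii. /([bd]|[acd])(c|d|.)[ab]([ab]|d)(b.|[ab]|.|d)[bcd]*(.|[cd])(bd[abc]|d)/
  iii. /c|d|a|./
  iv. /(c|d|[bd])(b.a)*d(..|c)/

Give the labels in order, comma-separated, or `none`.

i → no match — must start with `b`
ii → no match
iii → no match
iv → match

iv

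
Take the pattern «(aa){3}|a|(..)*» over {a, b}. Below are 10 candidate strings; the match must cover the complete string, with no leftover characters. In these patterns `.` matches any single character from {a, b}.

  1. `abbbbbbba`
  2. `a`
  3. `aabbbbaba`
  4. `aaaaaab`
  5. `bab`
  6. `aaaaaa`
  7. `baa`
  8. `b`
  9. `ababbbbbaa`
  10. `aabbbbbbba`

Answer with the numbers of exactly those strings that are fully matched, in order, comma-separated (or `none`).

2, 6, 9, 10

1. `abbbbbbba` → no match
2. `a` → match
3. `aabbbbaba` → no match
4. `aaaaaab` → no match
5. `bab` → no match
6. `aaaaaa` → match
7. `baa` → no match
8. `b` → no match
9. `ababbbbbaa` → match
10. `aabbbbbbba` → match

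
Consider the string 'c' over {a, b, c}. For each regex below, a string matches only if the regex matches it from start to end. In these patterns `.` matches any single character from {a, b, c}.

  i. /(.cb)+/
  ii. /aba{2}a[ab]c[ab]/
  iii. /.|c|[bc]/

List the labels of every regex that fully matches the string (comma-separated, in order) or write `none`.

i → no match — must end with 'cb'
ii → no match — must start with 'aba'
iii → match

iii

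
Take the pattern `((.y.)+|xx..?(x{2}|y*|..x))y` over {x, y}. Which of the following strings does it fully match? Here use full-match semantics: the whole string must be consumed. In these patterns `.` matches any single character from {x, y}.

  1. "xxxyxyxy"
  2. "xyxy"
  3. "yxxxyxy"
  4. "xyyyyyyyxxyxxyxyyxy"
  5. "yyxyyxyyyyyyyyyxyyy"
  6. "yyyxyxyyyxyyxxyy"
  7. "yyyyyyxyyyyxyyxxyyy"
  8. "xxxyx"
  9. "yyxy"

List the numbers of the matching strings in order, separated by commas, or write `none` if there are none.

1 → match
2 → match
3 → no match
4 → match
5 → match
6 → no match
7 → match
8 → no match — must end with "y"
9 → match

1, 2, 4, 5, 7, 9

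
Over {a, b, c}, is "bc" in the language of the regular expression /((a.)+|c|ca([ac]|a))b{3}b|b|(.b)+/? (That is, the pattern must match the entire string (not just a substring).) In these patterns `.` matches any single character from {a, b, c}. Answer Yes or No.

No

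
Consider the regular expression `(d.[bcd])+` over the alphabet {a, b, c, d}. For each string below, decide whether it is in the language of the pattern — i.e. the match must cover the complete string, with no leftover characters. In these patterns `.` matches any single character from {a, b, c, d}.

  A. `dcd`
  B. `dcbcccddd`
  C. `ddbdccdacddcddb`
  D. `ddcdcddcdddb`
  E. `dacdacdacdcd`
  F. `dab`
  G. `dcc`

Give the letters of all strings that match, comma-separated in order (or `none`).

A → match
B → no match
C → match
D → match
E → match
F → match
G → match

A, C, D, E, F, G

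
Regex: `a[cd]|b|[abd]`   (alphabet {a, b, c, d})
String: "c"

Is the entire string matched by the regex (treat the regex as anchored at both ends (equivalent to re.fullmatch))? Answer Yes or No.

No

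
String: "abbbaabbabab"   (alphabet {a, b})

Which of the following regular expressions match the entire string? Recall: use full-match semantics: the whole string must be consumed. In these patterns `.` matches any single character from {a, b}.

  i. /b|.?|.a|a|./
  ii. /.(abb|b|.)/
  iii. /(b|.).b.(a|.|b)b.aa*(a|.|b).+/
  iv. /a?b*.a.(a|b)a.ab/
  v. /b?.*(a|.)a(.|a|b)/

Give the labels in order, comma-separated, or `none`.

i → no match
ii → no match
iii → no match
iv → match
v → match

iv, v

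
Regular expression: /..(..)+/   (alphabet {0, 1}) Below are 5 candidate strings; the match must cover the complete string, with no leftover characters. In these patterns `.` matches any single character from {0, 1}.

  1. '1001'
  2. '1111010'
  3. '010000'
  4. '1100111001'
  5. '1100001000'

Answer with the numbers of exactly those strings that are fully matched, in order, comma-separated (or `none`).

1, 3, 4, 5

1 → match
2 → no match
3 → match
4 → match
5 → match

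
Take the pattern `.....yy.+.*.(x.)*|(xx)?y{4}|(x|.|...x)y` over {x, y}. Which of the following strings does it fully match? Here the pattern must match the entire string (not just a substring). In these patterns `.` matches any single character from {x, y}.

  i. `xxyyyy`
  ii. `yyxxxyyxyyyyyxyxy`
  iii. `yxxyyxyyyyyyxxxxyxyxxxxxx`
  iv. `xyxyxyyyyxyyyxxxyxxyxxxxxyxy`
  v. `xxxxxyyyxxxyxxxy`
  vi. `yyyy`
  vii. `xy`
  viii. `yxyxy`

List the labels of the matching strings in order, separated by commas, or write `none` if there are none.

i. `xxyyyy` → match
ii → match
iii → no match
iv → match
v → match
vi. `yyyy` → match
vii. `xy` → match
viii. `yxyxy` → match

i, ii, iv, v, vi, vii, viii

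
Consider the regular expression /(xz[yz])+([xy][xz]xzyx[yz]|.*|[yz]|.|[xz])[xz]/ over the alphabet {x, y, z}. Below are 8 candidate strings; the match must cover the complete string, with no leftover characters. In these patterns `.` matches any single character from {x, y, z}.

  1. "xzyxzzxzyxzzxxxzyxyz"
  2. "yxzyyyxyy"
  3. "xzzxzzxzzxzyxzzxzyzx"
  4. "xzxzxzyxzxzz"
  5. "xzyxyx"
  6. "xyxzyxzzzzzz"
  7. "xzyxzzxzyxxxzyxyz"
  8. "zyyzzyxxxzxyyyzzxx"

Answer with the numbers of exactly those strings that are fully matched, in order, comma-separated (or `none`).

1, 3, 5, 7

1 → match
2 → no match — must start with "xz"
3 → match
4 → no match
5 → match
6 → no match — must start with "xz"
7 → match
8 → no match — must start with "xz"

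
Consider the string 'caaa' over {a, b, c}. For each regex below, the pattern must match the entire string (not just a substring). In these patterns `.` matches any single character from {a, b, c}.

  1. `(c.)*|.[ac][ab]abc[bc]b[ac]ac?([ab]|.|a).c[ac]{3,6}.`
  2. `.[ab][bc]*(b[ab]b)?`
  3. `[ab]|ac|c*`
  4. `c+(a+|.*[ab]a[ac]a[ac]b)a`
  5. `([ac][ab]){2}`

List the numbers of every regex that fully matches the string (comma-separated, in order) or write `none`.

4, 5

1 → no match
2 → no match
3 → no match
4 → match
5 → match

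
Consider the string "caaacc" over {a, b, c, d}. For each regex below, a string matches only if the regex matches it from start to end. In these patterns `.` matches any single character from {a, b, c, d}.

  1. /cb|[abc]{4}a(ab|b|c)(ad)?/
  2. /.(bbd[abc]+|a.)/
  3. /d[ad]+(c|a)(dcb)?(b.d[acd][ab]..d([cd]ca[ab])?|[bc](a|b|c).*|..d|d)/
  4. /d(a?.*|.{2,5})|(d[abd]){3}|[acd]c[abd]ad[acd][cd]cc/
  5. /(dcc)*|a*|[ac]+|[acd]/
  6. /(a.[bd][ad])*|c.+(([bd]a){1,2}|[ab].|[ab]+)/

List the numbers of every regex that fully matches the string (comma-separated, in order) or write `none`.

1 → no match
2 → no match
3 → no match — must start with "d"
4 → no match
5 → match
6 → no match

5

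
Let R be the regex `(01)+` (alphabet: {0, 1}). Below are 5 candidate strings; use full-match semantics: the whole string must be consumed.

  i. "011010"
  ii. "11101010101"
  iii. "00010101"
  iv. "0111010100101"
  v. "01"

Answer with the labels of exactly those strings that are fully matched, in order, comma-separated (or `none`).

i → no match — must end with "01"
ii → no match — must start with "01"
iii → no match — must start with "01"
iv → no match
v → match

v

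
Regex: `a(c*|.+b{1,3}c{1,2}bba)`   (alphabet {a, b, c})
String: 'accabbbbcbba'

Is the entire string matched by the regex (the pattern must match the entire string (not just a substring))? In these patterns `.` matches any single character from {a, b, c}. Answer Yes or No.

Yes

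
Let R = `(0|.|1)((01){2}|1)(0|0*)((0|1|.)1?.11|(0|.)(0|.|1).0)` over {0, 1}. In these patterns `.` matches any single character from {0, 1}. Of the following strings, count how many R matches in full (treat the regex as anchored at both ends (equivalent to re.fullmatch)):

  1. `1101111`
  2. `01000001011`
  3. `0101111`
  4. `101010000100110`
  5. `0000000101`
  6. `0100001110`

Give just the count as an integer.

4

1 → match
2 → match
3 → match
4 → no match
5 → no match
6 → match
Total matched: 4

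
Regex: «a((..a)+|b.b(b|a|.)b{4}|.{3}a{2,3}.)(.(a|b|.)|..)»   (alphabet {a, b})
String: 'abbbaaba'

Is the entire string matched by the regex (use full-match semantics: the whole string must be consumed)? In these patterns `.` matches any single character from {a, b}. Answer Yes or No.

No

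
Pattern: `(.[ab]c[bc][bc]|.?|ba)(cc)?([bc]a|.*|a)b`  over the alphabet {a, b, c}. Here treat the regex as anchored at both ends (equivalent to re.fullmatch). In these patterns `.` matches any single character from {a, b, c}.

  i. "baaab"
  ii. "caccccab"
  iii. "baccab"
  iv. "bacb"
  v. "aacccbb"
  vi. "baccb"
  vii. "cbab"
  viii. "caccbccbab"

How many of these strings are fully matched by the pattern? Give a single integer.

i → match
ii → match
iii → match
iv → match
v → match
vi → match
vii → match
viii → match
Total matched: 8

8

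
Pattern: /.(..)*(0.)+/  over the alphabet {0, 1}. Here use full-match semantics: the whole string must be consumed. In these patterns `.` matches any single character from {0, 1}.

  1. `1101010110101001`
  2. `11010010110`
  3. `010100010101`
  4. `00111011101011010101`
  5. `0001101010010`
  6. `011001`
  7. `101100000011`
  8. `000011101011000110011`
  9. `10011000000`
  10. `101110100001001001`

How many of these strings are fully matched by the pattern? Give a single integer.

1

1 → no match
2 → no match
3 → no match
4 → no match
5 → no match
6 → no match
7 → no match
8 → no match
9 → match
10 → no match
Total matched: 1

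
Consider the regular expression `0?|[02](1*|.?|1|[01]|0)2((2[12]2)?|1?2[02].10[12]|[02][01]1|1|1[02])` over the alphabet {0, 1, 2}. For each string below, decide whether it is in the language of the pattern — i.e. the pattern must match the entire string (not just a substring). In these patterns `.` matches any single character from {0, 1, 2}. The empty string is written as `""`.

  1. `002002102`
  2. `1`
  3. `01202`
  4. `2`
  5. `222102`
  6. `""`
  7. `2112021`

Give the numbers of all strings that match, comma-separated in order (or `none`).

1 → no match
2 → no match
3 → no match
4 → no match
5 → no match
6 → match
7 → no match

6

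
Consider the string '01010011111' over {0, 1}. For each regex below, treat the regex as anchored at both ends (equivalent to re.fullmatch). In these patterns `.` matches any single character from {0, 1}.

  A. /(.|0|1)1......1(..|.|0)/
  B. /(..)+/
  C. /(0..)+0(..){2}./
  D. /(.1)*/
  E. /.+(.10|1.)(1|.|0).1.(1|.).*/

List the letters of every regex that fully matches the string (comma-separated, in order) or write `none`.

A, E

A → match
B → no match
C → no match
D → no match
E → match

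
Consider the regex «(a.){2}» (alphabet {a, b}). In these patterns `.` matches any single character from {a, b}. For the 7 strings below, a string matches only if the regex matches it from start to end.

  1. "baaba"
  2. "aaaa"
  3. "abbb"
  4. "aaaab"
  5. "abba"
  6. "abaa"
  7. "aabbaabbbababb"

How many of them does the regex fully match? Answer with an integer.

1 → no match — must start with "a"
2 → match
3 → no match
4 → no match
5 → no match
6 → match
7 → no match
Total matched: 2

2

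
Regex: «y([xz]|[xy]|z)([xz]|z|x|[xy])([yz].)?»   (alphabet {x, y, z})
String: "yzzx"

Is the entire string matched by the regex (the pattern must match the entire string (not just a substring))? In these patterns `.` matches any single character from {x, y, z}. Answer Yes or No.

No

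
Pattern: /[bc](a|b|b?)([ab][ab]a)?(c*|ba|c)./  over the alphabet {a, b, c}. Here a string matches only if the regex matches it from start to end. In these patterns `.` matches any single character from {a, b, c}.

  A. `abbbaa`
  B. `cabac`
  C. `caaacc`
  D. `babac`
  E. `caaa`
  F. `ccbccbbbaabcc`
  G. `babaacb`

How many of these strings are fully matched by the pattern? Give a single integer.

4

A → no match
B → match
C → match
D → match
E → no match
F → no match
G → match
Total matched: 4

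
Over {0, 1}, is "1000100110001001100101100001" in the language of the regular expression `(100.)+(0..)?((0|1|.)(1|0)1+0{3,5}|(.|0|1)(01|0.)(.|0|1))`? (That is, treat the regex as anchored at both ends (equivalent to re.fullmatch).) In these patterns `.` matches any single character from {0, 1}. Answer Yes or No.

No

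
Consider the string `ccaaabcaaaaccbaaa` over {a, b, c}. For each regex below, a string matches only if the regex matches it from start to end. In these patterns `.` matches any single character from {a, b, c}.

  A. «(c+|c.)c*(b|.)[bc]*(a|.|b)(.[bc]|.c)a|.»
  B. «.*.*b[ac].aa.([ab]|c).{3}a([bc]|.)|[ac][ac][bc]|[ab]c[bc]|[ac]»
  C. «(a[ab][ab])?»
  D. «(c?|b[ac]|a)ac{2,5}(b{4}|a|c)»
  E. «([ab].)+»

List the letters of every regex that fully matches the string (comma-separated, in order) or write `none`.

A → no match
B → match
C → no match
D → no match
E → no match

B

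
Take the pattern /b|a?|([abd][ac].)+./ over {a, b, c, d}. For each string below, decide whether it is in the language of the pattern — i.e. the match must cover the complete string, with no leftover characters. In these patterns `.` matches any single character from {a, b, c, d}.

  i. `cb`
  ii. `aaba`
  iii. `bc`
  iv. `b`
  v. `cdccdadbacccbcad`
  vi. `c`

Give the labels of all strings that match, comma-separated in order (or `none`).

i → no match
ii → match
iii → no match
iv → match
v → no match
vi → no match

ii, iv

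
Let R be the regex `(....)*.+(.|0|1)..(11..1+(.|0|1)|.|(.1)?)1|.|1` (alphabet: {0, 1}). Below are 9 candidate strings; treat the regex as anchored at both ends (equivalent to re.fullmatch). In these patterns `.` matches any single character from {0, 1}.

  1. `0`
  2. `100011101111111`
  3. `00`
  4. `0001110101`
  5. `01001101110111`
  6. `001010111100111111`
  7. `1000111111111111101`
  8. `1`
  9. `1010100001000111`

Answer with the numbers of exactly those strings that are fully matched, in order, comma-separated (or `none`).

1, 2, 4, 5, 6, 7, 8, 9

1 → match
2 → match
3 → no match
4 → match
5 → match
6 → match
7 → match
8 → match
9 → match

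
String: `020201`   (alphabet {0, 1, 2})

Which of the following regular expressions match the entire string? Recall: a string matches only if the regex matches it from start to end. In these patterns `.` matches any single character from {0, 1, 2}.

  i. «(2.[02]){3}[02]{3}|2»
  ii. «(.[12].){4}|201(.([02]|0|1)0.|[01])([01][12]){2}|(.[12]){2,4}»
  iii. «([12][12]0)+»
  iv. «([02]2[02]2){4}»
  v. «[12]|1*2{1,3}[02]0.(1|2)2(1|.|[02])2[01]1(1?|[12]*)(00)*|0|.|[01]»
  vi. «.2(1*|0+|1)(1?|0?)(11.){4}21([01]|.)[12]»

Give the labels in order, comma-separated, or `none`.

ii

i → no match — must start with `2`
ii → match
iii → no match — must end with `0`
iv → no match — must end with `2`
v → no match
vi → no match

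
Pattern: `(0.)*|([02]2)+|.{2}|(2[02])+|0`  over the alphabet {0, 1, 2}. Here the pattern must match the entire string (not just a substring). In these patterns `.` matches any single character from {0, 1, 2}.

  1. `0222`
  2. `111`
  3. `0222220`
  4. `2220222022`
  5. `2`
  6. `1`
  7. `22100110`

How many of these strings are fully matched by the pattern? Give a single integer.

1 → match
2 → no match
3 → no match
4 → match
5 → no match
6 → no match
7 → no match
Total matched: 2

2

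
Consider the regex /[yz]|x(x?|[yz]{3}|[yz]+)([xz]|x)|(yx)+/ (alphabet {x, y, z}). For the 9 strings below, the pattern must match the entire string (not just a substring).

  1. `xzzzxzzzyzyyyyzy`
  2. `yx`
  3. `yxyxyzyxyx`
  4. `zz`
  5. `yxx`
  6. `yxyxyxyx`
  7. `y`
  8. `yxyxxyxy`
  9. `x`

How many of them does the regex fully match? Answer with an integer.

1 → no match
2 → match
3 → no match
4 → no match
5 → no match
6 → match
7 → match
8 → no match
9 → no match
Total matched: 3

3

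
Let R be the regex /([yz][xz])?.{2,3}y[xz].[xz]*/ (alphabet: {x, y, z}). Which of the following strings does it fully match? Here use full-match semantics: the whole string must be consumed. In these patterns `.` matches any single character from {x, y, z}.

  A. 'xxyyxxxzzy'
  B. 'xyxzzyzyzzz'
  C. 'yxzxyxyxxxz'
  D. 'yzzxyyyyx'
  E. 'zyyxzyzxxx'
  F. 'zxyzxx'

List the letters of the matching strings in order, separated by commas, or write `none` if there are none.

C, F

A → no match
B → no match
C → match
D → no match
E → no match
F → match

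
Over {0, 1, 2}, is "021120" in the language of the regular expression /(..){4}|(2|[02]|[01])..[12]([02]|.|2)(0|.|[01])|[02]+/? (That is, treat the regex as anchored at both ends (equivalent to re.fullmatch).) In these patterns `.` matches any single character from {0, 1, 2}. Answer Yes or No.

Yes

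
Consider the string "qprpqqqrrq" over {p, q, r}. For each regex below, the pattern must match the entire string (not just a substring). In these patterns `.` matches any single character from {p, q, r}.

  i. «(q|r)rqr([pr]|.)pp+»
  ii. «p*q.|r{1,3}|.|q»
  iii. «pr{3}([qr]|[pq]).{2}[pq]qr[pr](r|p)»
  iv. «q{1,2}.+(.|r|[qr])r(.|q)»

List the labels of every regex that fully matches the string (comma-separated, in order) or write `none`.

i → no match — must end with "p"
ii → no match
iii → no match — must start with "pr"
iv → match

iv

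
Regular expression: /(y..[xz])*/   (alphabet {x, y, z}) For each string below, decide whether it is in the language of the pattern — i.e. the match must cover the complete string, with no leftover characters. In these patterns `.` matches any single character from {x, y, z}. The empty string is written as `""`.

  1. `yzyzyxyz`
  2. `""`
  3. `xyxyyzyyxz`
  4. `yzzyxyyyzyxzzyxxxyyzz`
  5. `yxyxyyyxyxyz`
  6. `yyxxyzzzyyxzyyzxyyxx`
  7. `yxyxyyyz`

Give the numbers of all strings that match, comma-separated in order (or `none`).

1, 2, 5, 6, 7

1 → match
2 → match
3 → no match
4 → no match
5 → match
6 → match
7 → match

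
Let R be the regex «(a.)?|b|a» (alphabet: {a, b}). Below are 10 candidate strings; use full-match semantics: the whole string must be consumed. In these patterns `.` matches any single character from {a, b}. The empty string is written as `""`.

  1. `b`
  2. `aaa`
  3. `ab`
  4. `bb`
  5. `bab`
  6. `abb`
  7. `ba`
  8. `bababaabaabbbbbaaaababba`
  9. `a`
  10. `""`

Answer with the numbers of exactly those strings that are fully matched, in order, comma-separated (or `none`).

1, 3, 9, 10

1 → match
2 → no match
3 → match
4 → no match
5 → no match
6 → no match
7 → no match
8 → no match
9 → match
10 → match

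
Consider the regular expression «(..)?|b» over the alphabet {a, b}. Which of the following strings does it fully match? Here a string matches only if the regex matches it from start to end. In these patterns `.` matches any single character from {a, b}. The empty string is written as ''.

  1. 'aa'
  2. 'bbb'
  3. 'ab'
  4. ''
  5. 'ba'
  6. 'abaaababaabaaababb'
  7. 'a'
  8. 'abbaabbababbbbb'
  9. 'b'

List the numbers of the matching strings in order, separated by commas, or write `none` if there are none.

1. 'aa' → match
2. 'bbb' → no match
3. 'ab' → match
4. '' → match
5. 'ba' → match
6 → no match
7. 'a' → no match
8 → no match
9. 'b' → match

1, 3, 4, 5, 9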